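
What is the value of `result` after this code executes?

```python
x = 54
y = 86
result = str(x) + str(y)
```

x = 54; y = 86; result = '5486'

'5486'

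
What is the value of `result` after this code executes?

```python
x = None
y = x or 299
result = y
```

x = None; y = 299; result = 299

299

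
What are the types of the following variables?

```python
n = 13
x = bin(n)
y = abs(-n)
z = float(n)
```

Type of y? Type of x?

abs() of int returns int; bin() returns str

int, str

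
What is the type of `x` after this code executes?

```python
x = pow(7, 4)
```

pow(int, int) returns int

int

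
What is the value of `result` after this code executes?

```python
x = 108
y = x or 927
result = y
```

x = 108; y = 108; result = 108

108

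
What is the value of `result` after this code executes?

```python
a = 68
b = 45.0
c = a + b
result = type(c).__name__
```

a is int; b is float; c is float; result = 'float'

'float'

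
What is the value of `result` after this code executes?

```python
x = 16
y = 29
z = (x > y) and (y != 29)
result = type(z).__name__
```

x is int; y is int; z is bool; result = 'bool'

'bool'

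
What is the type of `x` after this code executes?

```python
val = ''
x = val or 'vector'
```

'or' returns first truthy value (str)

str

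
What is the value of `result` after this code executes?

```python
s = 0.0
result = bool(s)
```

s = 0.0; result = False

False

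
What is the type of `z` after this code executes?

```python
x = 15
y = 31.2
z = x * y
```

int * float = float

float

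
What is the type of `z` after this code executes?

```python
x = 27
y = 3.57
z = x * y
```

int * float = float

float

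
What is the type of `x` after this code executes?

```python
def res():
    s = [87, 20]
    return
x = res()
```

Bare return returns None

NoneType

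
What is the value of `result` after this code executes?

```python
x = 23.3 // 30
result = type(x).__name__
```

x is float; result = 'float'

'float'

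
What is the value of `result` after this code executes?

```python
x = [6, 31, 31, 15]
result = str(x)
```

x = [6, 31, 31, 15]; result = '[6, 31, 31, 15]'

'[6, 31, 31, 15]'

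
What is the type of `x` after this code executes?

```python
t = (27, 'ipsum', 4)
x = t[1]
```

Index 1 of tuple is a str literal

str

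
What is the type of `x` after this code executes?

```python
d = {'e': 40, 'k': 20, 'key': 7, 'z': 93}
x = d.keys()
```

.keys() returns dict_keys view

dict_keys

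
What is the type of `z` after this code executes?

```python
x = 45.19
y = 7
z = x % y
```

float % int = float

float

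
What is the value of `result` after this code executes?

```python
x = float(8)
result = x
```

x = 8.0; result = 8.0

8.0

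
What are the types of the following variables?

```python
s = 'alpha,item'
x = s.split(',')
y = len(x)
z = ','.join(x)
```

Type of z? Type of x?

str.join() returns str; str.split() returns list

str, list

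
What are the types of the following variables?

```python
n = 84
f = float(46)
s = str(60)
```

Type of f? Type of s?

f is assigned the result of calling float(), which returns a float; s is assigned the result of calling str(), which returns a str

float, str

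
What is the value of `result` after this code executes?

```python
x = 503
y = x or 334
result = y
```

x = 503; y = 503; result = 503

503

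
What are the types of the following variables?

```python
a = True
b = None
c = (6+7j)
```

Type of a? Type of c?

a is assigned the constant True, which has type bool; c is assigned (6+7j), an int plus an imaginary literal (j suffix), which evaluates to complex

bool, complex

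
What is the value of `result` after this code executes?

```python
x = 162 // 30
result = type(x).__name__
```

x is int; result = 'int'

'int'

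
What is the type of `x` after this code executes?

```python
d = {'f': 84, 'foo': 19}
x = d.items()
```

dict.items() returns dict_items view

dict_items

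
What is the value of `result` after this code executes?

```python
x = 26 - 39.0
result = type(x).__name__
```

x is float; result = 'float'

'float'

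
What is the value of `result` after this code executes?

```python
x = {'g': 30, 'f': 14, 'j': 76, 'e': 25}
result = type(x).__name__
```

x is dict; result = 'dict'

'dict'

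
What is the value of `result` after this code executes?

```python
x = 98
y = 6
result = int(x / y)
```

x = 98; y = 6; result = 16

16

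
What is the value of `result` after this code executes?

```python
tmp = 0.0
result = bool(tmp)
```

tmp = 0.0; result = False

False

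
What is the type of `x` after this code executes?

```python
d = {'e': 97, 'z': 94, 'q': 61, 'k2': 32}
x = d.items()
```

dict.items() returns dict_items view

dict_items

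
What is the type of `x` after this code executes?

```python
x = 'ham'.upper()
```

str.upper() returns str

str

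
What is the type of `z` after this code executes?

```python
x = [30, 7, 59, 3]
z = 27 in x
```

'in' operator returns bool

bool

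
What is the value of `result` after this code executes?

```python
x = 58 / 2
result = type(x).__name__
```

x is float; result = 'float'

'float'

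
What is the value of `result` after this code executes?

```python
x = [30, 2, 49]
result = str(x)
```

x = [30, 2, 49]; result = '[30, 2, 49]'

'[30, 2, 49]'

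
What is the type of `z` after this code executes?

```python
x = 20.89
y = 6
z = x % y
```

float % int = float

float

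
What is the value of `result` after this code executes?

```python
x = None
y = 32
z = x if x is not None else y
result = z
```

x = None; y = 32; z = 32; result = 32

32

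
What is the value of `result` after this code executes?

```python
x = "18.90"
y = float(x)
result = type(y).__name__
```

x is str; y is float; result = 'float'

'float'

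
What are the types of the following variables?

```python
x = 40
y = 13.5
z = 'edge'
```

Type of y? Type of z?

y is assigned a number with a decimal point, so it is a float; z is assigned a quoted string literal, so it is a str

float, str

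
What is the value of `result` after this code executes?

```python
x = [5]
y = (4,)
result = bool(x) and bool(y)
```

x = [5]; y = (4,); result = True

True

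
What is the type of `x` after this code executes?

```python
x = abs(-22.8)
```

abs() of float returns float

float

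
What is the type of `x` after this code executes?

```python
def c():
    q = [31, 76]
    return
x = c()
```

Bare return returns None

NoneType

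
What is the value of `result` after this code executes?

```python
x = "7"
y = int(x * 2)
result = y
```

x = '7'; y = 77; result = 77

77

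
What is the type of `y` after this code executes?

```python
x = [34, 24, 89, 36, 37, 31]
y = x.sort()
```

list.sort() returns None (mutates in place)

NoneType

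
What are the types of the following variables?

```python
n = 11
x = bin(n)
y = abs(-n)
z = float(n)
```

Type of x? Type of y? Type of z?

bin() returns str; abs() of int returns int; float() returns float

str, int, float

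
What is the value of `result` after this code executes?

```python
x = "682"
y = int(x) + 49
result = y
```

x = '682'; y = 731; result = 731

731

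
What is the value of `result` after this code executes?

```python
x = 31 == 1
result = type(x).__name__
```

x is bool; result = 'bool'

'bool'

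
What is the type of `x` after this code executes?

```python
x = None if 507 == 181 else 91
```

507 == 181 is False, so the else branch is taken

int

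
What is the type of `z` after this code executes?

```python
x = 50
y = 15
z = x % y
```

int % int = int

int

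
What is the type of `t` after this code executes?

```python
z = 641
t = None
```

None has type NoneType

NoneType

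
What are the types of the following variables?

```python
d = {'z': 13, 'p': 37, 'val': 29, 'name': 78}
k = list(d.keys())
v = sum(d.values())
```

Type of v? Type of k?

sum of ints is int; list() converts to list

int, list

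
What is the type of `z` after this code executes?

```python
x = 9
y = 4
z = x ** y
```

positive int ** positive int = int

int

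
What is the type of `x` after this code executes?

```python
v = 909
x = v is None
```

'is' comparison returns bool

bool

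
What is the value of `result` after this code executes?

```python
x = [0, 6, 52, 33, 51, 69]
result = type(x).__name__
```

x is list; result = 'list'

'list'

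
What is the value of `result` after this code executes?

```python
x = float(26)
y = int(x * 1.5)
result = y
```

x = 26.0; y = 39; result = 39

39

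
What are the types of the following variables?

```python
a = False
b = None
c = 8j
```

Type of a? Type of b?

a is assigned the constant False, which has type bool; b is assigned None, whose type is NoneType

bool, NoneType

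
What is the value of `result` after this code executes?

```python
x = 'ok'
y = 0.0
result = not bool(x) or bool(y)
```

x = 'ok'; y = 0.0; result = False

False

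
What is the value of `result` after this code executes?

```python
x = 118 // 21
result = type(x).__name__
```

x is int; result = 'int'

'int'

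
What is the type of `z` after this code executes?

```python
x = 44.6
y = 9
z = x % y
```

float % int = float

float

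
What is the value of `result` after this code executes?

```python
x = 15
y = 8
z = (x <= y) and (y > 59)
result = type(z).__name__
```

x is int; y is int; z is bool; result = 'bool'

'bool'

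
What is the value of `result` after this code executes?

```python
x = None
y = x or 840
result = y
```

x = None; y = 840; result = 840

840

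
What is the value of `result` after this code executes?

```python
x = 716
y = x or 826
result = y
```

x = 716; y = 716; result = 716

716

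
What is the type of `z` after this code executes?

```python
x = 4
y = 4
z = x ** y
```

positive int ** positive int = int

int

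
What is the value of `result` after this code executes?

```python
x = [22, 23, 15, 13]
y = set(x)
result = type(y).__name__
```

x is list; y is set; result = 'set'

'set'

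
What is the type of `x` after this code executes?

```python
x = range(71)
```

range() returns a range object

range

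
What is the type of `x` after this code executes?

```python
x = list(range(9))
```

list(range()) returns list

list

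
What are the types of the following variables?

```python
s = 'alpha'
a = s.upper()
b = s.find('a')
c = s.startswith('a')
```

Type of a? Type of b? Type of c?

upper() returns str; find() returns int; startswith() returns bool

str, int, bool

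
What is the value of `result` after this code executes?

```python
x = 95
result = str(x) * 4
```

x = 95; result = '95959595'

'95959595'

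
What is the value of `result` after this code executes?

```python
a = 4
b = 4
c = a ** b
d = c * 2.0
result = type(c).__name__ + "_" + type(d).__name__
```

a is int; b is int; c is int; d is float; result = 'int_float'

'int_float'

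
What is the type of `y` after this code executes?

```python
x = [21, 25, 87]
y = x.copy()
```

list.copy() returns list

list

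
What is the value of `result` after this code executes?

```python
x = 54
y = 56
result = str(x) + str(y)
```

x = 54; y = 56; result = '5456'

'5456'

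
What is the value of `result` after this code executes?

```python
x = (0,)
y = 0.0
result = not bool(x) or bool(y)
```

x = (0,); y = 0.0; result = False

False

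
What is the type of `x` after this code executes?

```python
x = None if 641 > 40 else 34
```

641 > 40 is True, so the if branch is taken

NoneType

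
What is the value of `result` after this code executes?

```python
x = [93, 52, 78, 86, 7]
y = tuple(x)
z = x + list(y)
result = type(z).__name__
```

x is list; y is tuple; z is list; result = 'list'

'list'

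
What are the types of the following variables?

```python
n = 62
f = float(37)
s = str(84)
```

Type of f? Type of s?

f is assigned the result of calling float(), which returns a float; s is assigned the result of calling str(), which returns a str

float, str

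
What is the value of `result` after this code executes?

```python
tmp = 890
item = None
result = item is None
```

tmp = 890; item = None; result = True

True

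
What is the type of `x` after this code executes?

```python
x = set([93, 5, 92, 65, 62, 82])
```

set() constructor returns set

set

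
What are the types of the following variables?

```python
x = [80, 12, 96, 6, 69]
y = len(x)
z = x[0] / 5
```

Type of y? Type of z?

len() returns int; int / int = float

int, float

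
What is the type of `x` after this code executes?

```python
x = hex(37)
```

hex() returns str representation

str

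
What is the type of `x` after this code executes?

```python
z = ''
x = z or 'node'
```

'or' returns first truthy value (str)

str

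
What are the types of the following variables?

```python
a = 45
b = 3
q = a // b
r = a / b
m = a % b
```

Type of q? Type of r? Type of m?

// returns int; / returns float; % of ints returns int

int, float, int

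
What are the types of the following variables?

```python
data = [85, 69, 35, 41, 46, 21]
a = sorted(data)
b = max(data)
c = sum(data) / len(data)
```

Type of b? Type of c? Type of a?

max of ints returns int; int / int = float; sorted() returns list

int, float, list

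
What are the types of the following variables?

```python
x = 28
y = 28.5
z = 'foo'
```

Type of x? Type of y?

x is assigned a bare integer (no decimal point), so it is an int; y is assigned a number with a decimal point, so it is a float

int, float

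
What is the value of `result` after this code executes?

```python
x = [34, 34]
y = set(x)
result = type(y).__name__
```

x is list; y is set; result = 'set'

'set'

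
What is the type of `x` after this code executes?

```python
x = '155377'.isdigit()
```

str.isdigit() returns bool

bool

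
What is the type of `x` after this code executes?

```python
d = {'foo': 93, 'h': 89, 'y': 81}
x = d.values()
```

.values() returns dict_values view

dict_values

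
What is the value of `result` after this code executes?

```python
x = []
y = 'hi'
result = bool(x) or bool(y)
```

x = []; y = 'hi'; result = True

True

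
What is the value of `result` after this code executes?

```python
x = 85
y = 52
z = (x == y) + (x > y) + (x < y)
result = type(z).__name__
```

x is int; y is int; z is int; result = 'int'

'int'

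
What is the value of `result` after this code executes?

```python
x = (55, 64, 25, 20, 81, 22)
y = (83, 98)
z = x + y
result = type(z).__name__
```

x is tuple; y is tuple; z is tuple; result = 'tuple'

'tuple'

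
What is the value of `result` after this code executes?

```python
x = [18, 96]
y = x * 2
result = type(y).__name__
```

x is list; y is list; result = 'list'

'list'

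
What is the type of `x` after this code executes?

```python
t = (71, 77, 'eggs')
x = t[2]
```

Index 2 of tuple is a str literal

str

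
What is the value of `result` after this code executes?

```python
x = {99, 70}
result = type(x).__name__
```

x is set; result = 'set'

'set'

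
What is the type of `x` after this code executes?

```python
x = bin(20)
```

bin() returns str representation

str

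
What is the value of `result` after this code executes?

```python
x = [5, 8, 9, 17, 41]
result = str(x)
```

x = [5, 8, 9, 17, 41]; result = '[5, 8, 9, 17, 41]'

'[5, 8, 9, 17, 41]'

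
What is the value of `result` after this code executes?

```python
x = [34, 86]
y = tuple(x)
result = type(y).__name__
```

x is list; y is tuple; result = 'tuple'

'tuple'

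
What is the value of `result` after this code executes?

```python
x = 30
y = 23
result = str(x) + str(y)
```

x = 30; y = 23; result = '3023'

'3023'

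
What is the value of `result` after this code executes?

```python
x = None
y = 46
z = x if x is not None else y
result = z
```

x = None; y = 46; z = 46; result = 46

46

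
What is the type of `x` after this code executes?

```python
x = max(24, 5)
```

max() of ints returns int

int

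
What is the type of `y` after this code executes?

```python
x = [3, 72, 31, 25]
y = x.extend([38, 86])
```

list.extend() returns None

NoneType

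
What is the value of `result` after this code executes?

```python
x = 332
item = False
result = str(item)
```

x = 332; item = False; result = 'False'

'False'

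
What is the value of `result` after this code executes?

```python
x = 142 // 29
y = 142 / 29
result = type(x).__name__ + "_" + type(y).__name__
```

x is int; y is float; result = 'int_float'

'int_float'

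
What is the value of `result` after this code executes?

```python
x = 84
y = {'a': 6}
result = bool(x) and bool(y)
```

x = 84; y = {'a': 6}; result = True

True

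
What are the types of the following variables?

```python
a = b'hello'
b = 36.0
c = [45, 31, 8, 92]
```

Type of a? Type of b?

a is assigned a bytes literal (b'...' prefix); b is assigned a number with a decimal point, so it is a float

bytes, float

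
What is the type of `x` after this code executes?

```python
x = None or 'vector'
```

'or' with None returns the other truthy value (str)

str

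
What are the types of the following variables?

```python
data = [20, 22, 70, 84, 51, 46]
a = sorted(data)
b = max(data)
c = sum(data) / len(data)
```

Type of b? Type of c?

max of ints returns int; int / int = float

int, float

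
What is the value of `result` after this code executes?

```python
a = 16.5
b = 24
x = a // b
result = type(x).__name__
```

a is float; b is int; x is float; result = 'float'

'float'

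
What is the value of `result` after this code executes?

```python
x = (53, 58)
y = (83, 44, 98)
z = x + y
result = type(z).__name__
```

x is tuple; y is tuple; z is tuple; result = 'tuple'

'tuple'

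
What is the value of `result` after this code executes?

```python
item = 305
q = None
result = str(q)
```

item = 305; q = None; result = 'None'

'None'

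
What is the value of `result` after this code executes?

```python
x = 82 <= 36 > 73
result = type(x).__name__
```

x is bool; result = 'bool'

'bool'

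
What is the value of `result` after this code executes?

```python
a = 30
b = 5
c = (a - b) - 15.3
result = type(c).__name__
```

a is int; b is int; c is float; result = 'float'

'float'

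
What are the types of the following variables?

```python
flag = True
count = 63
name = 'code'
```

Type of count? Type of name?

count is assigned a bare integer (no decimal point), so it is an int; name is assigned a quoted string literal, so it is a str

int, str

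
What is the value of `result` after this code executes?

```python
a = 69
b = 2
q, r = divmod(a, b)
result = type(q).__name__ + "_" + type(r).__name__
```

a is int; b is int; q is int; r is int; result = 'int_int'

'int_int'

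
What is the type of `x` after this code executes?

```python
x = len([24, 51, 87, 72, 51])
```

len() always returns int

int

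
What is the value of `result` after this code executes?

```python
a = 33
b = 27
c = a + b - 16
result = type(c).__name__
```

a is int; b is int; c is int; result = 'int'

'int'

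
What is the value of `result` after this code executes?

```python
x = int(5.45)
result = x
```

x = 5; result = 5

5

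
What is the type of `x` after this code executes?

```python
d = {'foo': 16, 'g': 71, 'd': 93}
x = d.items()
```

dict.items() returns dict_items view

dict_items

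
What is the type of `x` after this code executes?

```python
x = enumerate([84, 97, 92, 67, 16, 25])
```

enumerate() returns an enumerate object

enumerate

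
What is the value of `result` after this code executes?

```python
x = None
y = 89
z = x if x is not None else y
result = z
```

x = None; y = 89; z = 89; result = 89

89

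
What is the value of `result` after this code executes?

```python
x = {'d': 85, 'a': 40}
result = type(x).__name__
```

x is dict; result = 'dict'

'dict'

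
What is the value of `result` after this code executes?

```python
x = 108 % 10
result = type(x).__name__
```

x is int; result = 'int'

'int'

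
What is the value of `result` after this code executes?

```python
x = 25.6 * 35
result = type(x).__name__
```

x is float; result = 'float'

'float'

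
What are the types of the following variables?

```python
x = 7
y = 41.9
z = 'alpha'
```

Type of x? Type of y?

x is assigned a bare integer (no decimal point), so it is an int; y is assigned a number with a decimal point, so it is a float

int, float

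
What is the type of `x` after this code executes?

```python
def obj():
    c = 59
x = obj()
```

Function without return returns None

NoneType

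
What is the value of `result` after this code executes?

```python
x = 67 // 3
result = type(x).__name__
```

x is int; result = 'int'

'int'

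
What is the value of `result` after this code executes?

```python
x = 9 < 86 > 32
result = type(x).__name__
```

x is bool; result = 'bool'

'bool'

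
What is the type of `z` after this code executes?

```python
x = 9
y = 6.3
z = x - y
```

int - float = float

float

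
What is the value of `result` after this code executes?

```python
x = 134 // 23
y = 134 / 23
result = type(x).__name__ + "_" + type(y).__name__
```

x is int; y is float; result = 'int_float'

'int_float'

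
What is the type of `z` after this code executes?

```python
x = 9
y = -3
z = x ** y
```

int ** negative = float

float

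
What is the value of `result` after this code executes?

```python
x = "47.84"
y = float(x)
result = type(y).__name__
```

x is str; y is float; result = 'float'

'float'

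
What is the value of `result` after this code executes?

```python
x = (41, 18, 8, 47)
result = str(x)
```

x = (41, 18, 8, 47); result = '(41, 18, 8, 47)'

'(41, 18, 8, 47)'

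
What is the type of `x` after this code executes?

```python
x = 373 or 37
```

'or' returns first truthy value (int)

int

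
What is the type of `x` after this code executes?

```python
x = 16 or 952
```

'or' returns first truthy value (int)

int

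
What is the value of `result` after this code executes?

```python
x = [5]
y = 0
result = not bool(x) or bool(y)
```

x = [5]; y = 0; result = False

False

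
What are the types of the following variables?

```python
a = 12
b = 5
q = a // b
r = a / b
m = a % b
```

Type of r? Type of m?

/ returns float; % of ints returns int

float, int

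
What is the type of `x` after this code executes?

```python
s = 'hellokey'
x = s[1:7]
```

Slicing a str returns str

str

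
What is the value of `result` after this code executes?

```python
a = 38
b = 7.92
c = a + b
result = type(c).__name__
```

a is int; b is float; c is float; result = 'float'

'float'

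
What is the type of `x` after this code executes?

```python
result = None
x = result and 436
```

'and' returns first falsy value (None)

NoneType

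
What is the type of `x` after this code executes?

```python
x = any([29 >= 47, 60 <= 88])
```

any() returns bool

bool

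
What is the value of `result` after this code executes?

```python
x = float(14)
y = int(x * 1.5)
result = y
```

x = 14.0; y = 21; result = 21

21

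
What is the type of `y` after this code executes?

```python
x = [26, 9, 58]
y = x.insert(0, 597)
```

list.insert() returns None

NoneType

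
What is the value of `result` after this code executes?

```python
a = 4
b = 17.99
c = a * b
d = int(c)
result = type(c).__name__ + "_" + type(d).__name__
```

a is int; b is float; c is float; d is int; result = 'float_int'

'float_int'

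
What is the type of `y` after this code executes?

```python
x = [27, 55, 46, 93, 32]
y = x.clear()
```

list.clear() returns None

NoneType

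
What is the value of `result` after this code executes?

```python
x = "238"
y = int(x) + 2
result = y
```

x = '238'; y = 240; result = 240

240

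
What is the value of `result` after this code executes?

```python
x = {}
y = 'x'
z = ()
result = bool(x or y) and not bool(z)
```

x = {}; y = 'x'; z = (); result = True

True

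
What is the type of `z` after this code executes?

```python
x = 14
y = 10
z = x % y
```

int % int = int

int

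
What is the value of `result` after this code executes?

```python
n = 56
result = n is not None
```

n = 56; result = True

True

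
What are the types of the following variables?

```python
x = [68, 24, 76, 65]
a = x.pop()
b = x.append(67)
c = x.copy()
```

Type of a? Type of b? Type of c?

pop() returns element; append() returns None; copy() returns list

int, NoneType, list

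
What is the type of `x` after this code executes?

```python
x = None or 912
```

'or' with None returns the other truthy value

int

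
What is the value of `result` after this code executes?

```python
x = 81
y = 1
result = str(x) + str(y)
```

x = 81; y = 1; result = '811'

'811'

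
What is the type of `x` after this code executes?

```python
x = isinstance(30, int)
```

isinstance() returns bool

bool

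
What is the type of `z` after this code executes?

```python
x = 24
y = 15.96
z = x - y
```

int - float = float

float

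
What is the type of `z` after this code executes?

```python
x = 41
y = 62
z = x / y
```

int / int = float

float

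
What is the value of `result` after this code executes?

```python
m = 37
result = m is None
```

m = 37; result = False

False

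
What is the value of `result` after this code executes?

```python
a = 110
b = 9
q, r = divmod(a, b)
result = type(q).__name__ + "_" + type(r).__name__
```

a is int; b is int; q is int; r is int; result = 'int_int'

'int_int'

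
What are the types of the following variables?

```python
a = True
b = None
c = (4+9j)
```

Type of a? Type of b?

a is assigned the constant True, which has type bool; b is assigned None, whose type is NoneType

bool, NoneType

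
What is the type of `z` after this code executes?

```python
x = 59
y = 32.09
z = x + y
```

int + float = float

float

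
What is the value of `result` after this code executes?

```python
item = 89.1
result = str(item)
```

item = 89.1; result = '89.1'

'89.1'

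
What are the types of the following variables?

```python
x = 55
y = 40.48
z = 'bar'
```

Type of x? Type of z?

x is assigned a bare integer (no decimal point), so it is an int; z is assigned a quoted string literal, so it is a str

int, str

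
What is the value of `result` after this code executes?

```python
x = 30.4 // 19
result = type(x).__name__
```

x is float; result = 'float'

'float'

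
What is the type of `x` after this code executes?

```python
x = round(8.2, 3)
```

round() with decimal places returns float

float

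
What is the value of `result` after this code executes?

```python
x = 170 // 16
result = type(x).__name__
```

x is int; result = 'int'

'int'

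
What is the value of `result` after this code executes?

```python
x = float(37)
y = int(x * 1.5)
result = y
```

x = 37.0; y = 55; result = 55

55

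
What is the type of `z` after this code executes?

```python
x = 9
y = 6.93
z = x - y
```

int - float = float

float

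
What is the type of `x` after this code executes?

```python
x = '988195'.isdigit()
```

str.isdigit() returns bool

bool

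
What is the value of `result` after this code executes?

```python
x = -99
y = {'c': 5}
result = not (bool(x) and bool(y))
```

x = -99; y = {'c': 5}; result = False

False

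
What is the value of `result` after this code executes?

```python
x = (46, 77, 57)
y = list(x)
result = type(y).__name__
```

x is tuple; y is list; result = 'list'

'list'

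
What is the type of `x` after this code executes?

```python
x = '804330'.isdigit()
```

str.isdigit() returns bool

bool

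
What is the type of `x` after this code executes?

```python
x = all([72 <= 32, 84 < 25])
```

all() returns bool

bool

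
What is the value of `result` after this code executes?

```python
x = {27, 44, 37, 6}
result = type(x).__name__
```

x is set; result = 'set'

'set'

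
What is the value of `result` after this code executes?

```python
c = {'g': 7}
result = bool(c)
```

c = {'g': 7}; result = True

True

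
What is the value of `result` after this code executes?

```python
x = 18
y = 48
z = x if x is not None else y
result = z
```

x = 18; y = 48; z = 18; result = 18

18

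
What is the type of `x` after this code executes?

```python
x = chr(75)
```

chr() returns str (single char)

str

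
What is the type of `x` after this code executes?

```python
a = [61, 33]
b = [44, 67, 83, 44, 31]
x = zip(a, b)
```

zip() returns a zip object

zip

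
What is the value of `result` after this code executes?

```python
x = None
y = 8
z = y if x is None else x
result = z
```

x = None; y = 8; z = 8; result = 8

8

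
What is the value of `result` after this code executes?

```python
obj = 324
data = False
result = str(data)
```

obj = 324; data = False; result = 'False'

'False'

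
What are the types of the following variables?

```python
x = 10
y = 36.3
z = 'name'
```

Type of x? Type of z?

x is assigned a bare integer (no decimal point), so it is an int; z is assigned a quoted string literal, so it is a str

int, str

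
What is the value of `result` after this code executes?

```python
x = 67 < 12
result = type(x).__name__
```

x is bool; result = 'bool'

'bool'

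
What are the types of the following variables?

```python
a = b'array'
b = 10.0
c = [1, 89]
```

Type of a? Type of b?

a is assigned a bytes literal (b'...' prefix); b is assigned a number with a decimal point, so it is a float

bytes, float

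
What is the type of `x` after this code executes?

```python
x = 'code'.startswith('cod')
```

str.startswith() returns bool

bool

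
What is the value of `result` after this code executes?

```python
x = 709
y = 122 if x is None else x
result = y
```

x = 709; y = 709; result = 709

709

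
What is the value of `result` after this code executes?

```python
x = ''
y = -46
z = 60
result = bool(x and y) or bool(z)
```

x = ''; y = -46; z = 60; result = True

True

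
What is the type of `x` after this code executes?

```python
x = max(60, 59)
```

max() of ints returns int

int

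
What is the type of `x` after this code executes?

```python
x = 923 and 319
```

'and' with truthy values returns last operand (int)

int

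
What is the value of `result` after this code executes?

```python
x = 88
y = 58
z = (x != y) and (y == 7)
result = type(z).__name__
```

x is int; y is int; z is bool; result = 'bool'

'bool'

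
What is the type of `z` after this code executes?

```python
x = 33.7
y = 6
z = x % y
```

float % int = float

float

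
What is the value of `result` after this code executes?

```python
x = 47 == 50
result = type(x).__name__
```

x is bool; result = 'bool'

'bool'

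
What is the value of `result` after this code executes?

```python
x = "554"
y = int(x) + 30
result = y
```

x = '554'; y = 584; result = 584

584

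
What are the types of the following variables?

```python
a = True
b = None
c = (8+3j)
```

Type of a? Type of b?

a is assigned the constant True, which has type bool; b is assigned None, whose type is NoneType

bool, NoneType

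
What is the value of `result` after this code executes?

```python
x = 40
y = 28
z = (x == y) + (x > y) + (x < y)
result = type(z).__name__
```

x is int; y is int; z is int; result = 'int'

'int'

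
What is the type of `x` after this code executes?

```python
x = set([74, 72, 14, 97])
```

set() constructor returns set

set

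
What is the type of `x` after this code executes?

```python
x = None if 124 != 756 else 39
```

124 != 756 is True, so the if branch is taken

NoneType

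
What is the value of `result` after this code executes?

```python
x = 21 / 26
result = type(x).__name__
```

x is float; result = 'float'

'float'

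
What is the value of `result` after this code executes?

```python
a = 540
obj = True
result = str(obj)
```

a = 540; obj = True; result = 'True'

'True'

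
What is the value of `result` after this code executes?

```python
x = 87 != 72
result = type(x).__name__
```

x is bool; result = 'bool'

'bool'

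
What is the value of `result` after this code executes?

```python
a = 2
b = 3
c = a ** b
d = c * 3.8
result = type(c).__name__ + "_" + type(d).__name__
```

a is int; b is int; c is int; d is float; result = 'int_float'

'int_float'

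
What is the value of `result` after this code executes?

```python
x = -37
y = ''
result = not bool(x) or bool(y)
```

x = -37; y = ''; result = False

False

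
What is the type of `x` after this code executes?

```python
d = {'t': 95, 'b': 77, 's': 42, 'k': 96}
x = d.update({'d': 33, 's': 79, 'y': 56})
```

dict.update() returns None

NoneType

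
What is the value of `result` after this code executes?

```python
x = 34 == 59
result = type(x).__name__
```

x is bool; result = 'bool'

'bool'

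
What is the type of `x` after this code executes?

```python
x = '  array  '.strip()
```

str.strip() returns str

str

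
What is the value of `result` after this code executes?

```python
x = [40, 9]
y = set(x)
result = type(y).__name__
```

x is list; y is set; result = 'set'

'set'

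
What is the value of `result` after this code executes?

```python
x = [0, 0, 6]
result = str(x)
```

x = [0, 0, 6]; result = '[0, 0, 6]'

'[0, 0, 6]'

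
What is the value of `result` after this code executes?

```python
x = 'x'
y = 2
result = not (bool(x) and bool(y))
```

x = 'x'; y = 2; result = False

False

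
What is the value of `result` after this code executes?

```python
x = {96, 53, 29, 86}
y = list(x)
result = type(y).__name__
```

x is set; y is list; result = 'list'

'list'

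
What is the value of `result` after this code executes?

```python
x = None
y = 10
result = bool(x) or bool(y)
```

x = None; y = 10; result = True

True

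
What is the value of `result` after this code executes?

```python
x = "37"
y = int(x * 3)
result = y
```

x = '37'; y = 373737; result = 373737

373737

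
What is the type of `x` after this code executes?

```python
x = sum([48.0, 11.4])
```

sum() of floats returns float

float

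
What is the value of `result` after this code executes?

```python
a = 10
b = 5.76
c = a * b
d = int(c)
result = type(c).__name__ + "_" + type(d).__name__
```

a is int; b is float; c is float; d is int; result = 'float_int'

'float_int'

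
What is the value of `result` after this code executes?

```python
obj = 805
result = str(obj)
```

obj = 805; result = '805'

'805'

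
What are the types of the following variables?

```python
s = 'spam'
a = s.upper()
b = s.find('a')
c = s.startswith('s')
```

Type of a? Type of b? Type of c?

upper() returns str; find() returns int; startswith() returns bool

str, int, bool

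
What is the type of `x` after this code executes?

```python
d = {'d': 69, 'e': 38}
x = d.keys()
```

.keys() returns dict_keys view

dict_keys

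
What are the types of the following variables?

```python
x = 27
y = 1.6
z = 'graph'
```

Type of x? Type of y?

x is assigned a bare integer (no decimal point), so it is an int; y is assigned a number with a decimal point, so it is a float

int, float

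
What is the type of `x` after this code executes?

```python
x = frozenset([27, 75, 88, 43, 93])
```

frozenset() returns frozenset

frozenset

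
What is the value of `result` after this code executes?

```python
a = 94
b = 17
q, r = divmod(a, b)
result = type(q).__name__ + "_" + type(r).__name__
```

a is int; b is int; q is int; r is int; result = 'int_int'

'int_int'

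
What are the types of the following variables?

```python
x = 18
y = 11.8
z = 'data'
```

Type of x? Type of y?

x is assigned a bare integer (no decimal point), so it is an int; y is assigned a number with a decimal point, so it is a float

int, float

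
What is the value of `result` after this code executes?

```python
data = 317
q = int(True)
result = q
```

data = 317; q = 1; result = 1

1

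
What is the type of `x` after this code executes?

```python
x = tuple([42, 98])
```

tuple() constructor returns tuple

tuple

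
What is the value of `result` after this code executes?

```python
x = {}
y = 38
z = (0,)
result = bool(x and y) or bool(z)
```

x = {}; y = 38; z = (0,); result = True

True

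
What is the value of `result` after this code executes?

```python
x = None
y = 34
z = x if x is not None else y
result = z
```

x = None; y = 34; z = 34; result = 34

34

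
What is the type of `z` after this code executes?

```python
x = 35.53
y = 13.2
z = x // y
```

float // float = float

float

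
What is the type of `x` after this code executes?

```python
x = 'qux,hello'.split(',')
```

str.split() returns list

list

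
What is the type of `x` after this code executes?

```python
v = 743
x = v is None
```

'is' comparison returns bool

bool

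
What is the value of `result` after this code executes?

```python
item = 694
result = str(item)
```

item = 694; result = '694'

'694'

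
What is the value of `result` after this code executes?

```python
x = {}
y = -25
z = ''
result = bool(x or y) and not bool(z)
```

x = {}; y = -25; z = ''; result = True

True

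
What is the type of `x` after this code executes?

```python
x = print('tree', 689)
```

print() returns None

NoneType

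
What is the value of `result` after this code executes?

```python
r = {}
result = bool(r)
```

r = {}; result = False

False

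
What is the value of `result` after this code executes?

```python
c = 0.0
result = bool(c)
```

c = 0.0; result = False

False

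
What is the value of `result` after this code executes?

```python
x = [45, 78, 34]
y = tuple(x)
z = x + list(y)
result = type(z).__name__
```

x is list; y is tuple; z is list; result = 'list'

'list'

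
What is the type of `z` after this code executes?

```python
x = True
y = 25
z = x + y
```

bool + int = int (bool is subclass of int)

int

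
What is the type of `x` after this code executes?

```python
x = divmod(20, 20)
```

divmod() returns tuple of (quotient, remainder)

tuple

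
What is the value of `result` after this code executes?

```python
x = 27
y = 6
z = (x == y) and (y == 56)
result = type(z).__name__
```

x is int; y is int; z is bool; result = 'bool'

'bool'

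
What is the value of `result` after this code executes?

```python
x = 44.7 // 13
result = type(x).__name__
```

x is float; result = 'float'

'float'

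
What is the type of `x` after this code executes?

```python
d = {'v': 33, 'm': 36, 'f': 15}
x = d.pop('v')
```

dict.pop() returns the value

int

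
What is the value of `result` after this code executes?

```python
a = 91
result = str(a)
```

a = 91; result = '91'

'91'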